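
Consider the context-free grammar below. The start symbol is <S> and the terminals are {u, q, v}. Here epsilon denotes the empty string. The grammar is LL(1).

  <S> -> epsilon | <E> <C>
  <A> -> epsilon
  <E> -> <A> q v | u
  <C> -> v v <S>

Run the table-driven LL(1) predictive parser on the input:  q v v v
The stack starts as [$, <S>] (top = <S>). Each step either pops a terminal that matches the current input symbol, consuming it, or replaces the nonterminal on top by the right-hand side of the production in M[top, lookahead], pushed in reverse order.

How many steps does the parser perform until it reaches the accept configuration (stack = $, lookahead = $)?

     Stack          Input      Action
  1  $ <S>          q v v v $  expand <S> -> <E> <C>
  2  $ <C> <E>      q v v v $  expand <E> -> <A> q v
  3  $ <C> v q <A>  q v v v $  expand <A> -> epsilon
  4  $ <C> v q      q v v v $  match q
  5  $ <C> v        v v v $    match v
  6  $ <C>          v v $      expand <C> -> v v <S>
  7  $ <S> v v      v v $      match v
  8  $ <S> v        v $        match v
  9  $ <S>          $          expand <S> -> epsilon
Accept reached after 9 steps.

9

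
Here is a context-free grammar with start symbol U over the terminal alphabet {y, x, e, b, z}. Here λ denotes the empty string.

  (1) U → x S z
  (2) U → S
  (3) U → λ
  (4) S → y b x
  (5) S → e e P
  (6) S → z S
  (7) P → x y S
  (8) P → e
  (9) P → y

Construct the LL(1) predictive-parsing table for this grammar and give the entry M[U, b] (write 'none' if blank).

none

FIRST(S) = {e, y, z}
FIRST(P) = {e, x, y}
FIRST(U) = {λ, e, x, y, z}  (via S)
FOLLOW(U) includes $ since U is the start symbol.
FOLLOW(U): U appears on no right-hand side. Thus FOLLOW(U) = {$}.
For U → x S z: FIRST(x S z) = {x}, so it goes in M[U, t] for t ∈ {x}.
For U → S: FIRST(S) = {e, y, z}, so it goes in M[U, t] for t ∈ {e, y, z}.
For U → λ: FIRST(λ) = {λ}, so it goes in M[U, t] for t ∈ {}; since λ ∈ FIRST, also for every t ∈ FOLLOW(U) = {$}.
None of these place a production in M[U, b].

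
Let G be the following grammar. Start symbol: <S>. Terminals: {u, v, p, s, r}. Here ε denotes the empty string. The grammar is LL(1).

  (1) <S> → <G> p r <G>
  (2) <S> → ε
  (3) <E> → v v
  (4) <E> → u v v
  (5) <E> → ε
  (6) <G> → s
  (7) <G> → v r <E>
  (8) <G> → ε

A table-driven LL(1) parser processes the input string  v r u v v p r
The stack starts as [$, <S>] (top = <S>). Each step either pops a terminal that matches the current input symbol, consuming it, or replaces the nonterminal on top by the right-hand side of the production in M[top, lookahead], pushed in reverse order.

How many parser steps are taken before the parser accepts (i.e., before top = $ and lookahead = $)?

      Stack              Input            Action
   1  $ <S>              v r u v v p r $  expand <S> → <G> p r <G>
   2  $ <G> r p <G>      v r u v v p r $  expand <G> → v r <E>
   3  $ <G> r p <E> r v  v r u v v p r $  match v
   4  $ <G> r p <E> r    r u v v p r $    match r
   5  $ <G> r p <E>      u v v p r $      expand <E> → u v v
   6  $ <G> r p v v u    u v v p r $      match u
   7  $ <G> r p v v      v v p r $        match v
   8  $ <G> r p v        v p r $          match v
   9  $ <G> r p          p r $            match p
  10  $ <G> r            r $              match r
  11  $ <G>              $                expand <G> → ε
Accept reached after 11 steps.

11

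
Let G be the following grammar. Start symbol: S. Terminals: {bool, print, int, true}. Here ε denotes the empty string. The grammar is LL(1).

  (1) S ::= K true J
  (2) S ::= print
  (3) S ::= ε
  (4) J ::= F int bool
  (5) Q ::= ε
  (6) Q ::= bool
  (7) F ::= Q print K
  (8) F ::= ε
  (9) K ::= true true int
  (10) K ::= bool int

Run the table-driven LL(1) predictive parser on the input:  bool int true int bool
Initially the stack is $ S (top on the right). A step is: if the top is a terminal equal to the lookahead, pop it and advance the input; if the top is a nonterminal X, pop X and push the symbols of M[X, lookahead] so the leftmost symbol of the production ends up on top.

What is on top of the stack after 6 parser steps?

F

     Stack              Input                     Action
  1  $ S                bool int true int bool $  expand S ::= K true J
  2  $ J true K         bool int true int bool $  expand K ::= bool int
  3  $ J true int bool  bool int true int bool $  match bool
  4  $ J true int       int true int bool $       match int
  5  $ J true           true int bool $           match true
  6  $ J                int bool $                expand J ::= F int bool
Stack after step 6: $ bool int F (top = F).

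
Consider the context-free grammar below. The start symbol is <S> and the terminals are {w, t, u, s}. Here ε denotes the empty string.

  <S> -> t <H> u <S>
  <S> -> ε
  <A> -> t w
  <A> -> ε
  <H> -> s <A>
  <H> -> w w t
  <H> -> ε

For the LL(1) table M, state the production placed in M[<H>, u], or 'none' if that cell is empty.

FIRST(<S>) = {ε, t}
FIRST(<A>) = {ε, t}
FIRST(<H>) = {ε, s, w}
FOLLOW(<S>) includes $ since <S> is the start symbol.
FOLLOW(<H>): in <S>->t <H> u <S>, <H> is followed by u <S> with FIRST {u}. Thus FOLLOW(<H>) = {u}.
For <H> -> s <A>: FIRST(s <A>) = {s}, so it goes in M[<H>, t] for t ∈ {s}.
For <H> -> w w t: FIRST(w w t) = {w}, so it goes in M[<H>, t] for t ∈ {w}.
For <H> -> ε: FIRST(ε) = {ε}, so it goes in M[<H>, t] for t ∈ {}; since ε ∈ FIRST, also for every t ∈ FOLLOW(<H>) = {u}.

<H> -> ε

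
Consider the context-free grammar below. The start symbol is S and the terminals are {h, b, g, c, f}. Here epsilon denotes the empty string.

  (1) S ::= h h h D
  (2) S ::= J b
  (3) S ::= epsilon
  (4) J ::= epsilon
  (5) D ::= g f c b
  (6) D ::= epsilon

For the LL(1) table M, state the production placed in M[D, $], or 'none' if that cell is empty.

D ::= epsilon

FIRST(J) = {epsilon}
FIRST(D) = {epsilon, g}
FIRST(S) = {epsilon, b, h}  (via J b)
FOLLOW(S) includes $ since S is the start symbol.
FOLLOW(S): S appears on no right-hand side. Thus FOLLOW(S) = {$}.
FOLLOW(D): in S::=h h h D, the suffix after D is empty, so FOLLOW(D) ⊇ FOLLOW(S) = {$}. Thus FOLLOW(D) = {$}.
For D ::= g f c b: FIRST(g f c b) = {g}, so it goes in M[D, t] for t ∈ {g}.
For D ::= epsilon: FIRST(epsilon) = {epsilon}, so it goes in M[D, t] for t ∈ {}; since epsilon ∈ FIRST, also for every t ∈ FOLLOW(D) = {$}.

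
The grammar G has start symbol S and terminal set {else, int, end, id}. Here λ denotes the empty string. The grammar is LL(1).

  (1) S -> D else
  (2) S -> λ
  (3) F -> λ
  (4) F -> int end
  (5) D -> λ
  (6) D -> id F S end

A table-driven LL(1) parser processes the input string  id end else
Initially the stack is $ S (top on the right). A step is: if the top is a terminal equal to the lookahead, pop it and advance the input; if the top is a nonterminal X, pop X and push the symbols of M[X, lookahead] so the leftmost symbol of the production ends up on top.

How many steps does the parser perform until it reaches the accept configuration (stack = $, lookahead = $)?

7

step 1: stack=$ S  input=id end else $  — expand S -> D else
step 2: stack=$ else D  input=id end else $  — expand D -> id F S end
step 3: stack=$ else end S F id  input=id end else $  — match id
step 4: stack=$ else end S F  input=end else $  — expand F -> λ
step 5: stack=$ else end S  input=end else $  — expand S -> λ
step 6: stack=$ else end  input=end else $  — match end
step 7: stack=$ else  input=else $  — match else
Accept reached after 7 steps.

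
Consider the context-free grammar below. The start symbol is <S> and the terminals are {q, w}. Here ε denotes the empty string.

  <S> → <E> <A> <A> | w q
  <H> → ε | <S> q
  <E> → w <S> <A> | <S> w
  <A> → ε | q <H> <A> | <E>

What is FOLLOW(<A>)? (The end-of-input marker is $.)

FIRST(<S>) = {w}  (via <E> <A> <A>)
FIRST(<H>) = {ε, w}  (via <S> q)
FIRST(<E>) = {w}  (via <S> w)
FIRST(<A>) = {ε, q, w}  (via <E>)
FOLLOW(<S>) includes $ since <S> is the start symbol.
FOLLOW(<S>): in <H>→<S> q, <S> is followed by q with FIRST {q}; in <E>→w <S> <A>, <S> is followed by <A> with FIRST {ε, q, w}; in <E>→w <S> <A>, the suffix after <S> is nullable, so FOLLOW(<S>) ⊇ FOLLOW(<E>) = {$, q, w}; in <E>→<S> w, <S> is followed by w with FIRST {w}. Thus FOLLOW(<S>) = {$, q, w}.
FOLLOW(<H>): in <A>→q <H> <A>, <H> is followed by <A> with FIRST {ε, q, w}; in <A>→q <H> <A>, the suffix after <H> is nullable, so FOLLOW(<H>) ⊇ FOLLOW(<A>) = {$, q, w}. Thus FOLLOW(<H>) = {$, q, w}.
FOLLOW(<E>): in <S>→<E> <A> <A>, <E> is followed by <A> <A> with FIRST {ε, q, w}; in <S>→<E> <A> <A>, the suffix after <E> is nullable, so FOLLOW(<E>) ⊇ FOLLOW(<S>) = {$, q, w}; in <A>→<E>, the suffix after <E> is empty, so FOLLOW(<E>) ⊇ FOLLOW(<A>) = {$, q, w}. Thus FOLLOW(<E>) = {$, q, w}.
FOLLOW(<A>): in <S>→<E> <A> <A> (occurrence 1), <A> is followed by <A> with FIRST {ε, q, w}; in <S>→<E> <A> <A> (occurrence 1), the suffix after <A> is nullable, so FOLLOW(<A>) ⊇ FOLLOW(<S>) = {$, q, w}; in <S>→<E> <A> <A> (occurrence 2), the suffix after <A> is empty, so FOLLOW(<A>) ⊇ FOLLOW(<S>) = {$, q, w}; in <E>→w <S> <A>, the suffix after <A> is empty, so FOLLOW(<A>) ⊇ FOLLOW(<E>) = {$, q, w}; in <A>→q <H> <A>, the suffix after <A> is empty (adds nothing new). Thus FOLLOW(<A>) = {$, q, w}.

{$, q, w}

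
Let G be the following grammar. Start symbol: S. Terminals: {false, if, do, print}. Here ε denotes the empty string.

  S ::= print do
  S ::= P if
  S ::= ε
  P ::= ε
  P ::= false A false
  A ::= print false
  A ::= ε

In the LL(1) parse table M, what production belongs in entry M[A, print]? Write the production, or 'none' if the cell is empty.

FIRST(P): from P::=ε we get {ε}; from P::=false A false we get {false}. So FIRST(P) = {ε, false}.
FIRST(A): from A::=print false we get {print}; from A::=ε we get {ε}. So FIRST(A) = {ε, print}.
FIRST(S): from S::=print do we get {print}; from S::=P if we get {false, if}; from S::=ε we get {ε}. So FIRST(S) = {ε, false, if, print}.
FOLLOW(S) includes $ since S is the start symbol.
FOLLOW(A): in P::=false A false, A is followed by false with FIRST {false}. Thus FOLLOW(A) = {false}.
For A ::= print false: FIRST(print false) = {print}, so it goes in M[A, t] for t ∈ {print}.
For A ::= ε: FIRST(ε) = {ε}, so it goes in M[A, t] for t ∈ {}; since ε ∈ FIRST, also for every t ∈ FOLLOW(A) = {false}.

A ::= print false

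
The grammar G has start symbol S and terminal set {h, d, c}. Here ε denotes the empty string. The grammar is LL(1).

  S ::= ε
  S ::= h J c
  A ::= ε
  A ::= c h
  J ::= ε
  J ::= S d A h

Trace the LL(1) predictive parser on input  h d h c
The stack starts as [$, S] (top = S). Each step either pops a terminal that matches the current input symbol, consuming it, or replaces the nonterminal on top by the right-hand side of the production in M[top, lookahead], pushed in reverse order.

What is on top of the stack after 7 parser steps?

c

step 1: stack=$ S  input=h d h c $  — expand S ::= h J c
step 2: stack=$ c J h  input=h d h c $  — match h
step 3: stack=$ c J  input=d h c $  — expand J ::= S d A h
step 4: stack=$ c h A d S  input=d h c $  — expand S ::= ε
step 5: stack=$ c h A d  input=d h c $  — match d
step 6: stack=$ c h A  input=h c $  — expand A ::= ε
step 7: stack=$ c h  input=h c $  — match h
Stack after step 7: $ c (top = c).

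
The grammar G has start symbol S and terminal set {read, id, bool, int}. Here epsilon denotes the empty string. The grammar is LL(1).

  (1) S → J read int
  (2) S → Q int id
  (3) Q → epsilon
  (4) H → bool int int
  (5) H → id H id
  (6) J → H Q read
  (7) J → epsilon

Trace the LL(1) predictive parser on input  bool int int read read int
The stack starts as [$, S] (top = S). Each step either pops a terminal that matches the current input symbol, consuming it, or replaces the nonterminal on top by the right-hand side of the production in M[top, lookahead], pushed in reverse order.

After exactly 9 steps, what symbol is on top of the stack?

int

step 1: stack=$ S  input=bool int int read read int $  — expand S → J read int
step 2: stack=$ int read J  input=bool int int read read int $  — expand J → H Q read
step 3: stack=$ int read read Q H  input=bool int int read read int $  — expand H → bool int int
step 4: stack=$ int read read Q int int bool  input=bool int int read read int $  — match bool
step 5: stack=$ int read read Q int int  input=int int read read int $  — match int
step 6: stack=$ int read read Q int  input=int read read int $  — match int
step 7: stack=$ int read read Q  input=read read int $  — expand Q → epsilon
step 8: stack=$ int read read  input=read read int $  — match read
step 9: stack=$ int read  input=read int $  — match read
Stack after step 9: $ int (top = int).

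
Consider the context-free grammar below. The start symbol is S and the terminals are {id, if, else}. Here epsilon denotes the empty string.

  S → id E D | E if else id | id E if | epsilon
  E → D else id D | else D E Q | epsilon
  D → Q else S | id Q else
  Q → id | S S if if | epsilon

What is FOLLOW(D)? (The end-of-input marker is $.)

FIRST(S): from S→id E D we get {id}; from S→E if else id we get {else, id, if}; from S→id E if we get {id}; from S→epsilon we get {epsilon}. So FIRST(S) = {epsilon, else, id, if}.
FIRST(Q): from Q→id we get {id}; from Q→S S if if we get {else, id, if}; from Q→epsilon we get {epsilon}. So FIRST(Q) = {epsilon, else, id, if}.
FIRST(D): from D→Q else S we get {else, id, if}; from D→id Q else we get {id}. So FIRST(D) = {else, id, if}.
FIRST(E): from E→D else id D we get {else, id, if}; from E→else D E Q we get {else}; from E→epsilon we get {epsilon}. So FIRST(E) = {epsilon, else, id, if}.
FOLLOW(S) includes $ since S is the start symbol.
FOLLOW(E): in S→id E D, E is followed by D with FIRST {else, id, if}; in S→E if else id, E is followed by if else id with FIRST {if}; in S→id E if, E is followed by if with FIRST {if}; in E→else D E Q, E is followed by Q with FIRST {epsilon, else, id, if}; in E→else D E Q, the suffix after E is nullable (adds nothing new). Thus FOLLOW(E) = {else, id, if}.
FOLLOW(Q): in E→else D E Q, the suffix after Q is empty, so FOLLOW(Q) ⊇ FOLLOW(E) = {else, id, if}; in D→Q else S, Q is followed by else S with FIRST {else}; in D→id Q else, Q is followed by else with FIRST {else}. Thus FOLLOW(Q) = {else, id, if}.
FOLLOW(S): in D→Q else S, the suffix after S is empty, so FOLLOW(S) ⊇ FOLLOW(D) = {$, else, id, if}; in Q→S S if if (occurrence 1), S is followed by S if if with FIRST {else, id, if}; in Q→S S if if (occurrence 2), S is followed by if if with FIRST {if}. Thus FOLLOW(S) = {$, else, id, if}.
FOLLOW(D): in S→id E D, the suffix after D is empty, so FOLLOW(D) ⊇ FOLLOW(S) = {$, else, id, if}; in E→D else id D (occurrence 1), D is followed by else id D with FIRST {else}; in E→D else id D (occurrence 2), the suffix after D is empty, so FOLLOW(D) ⊇ FOLLOW(E) = {else, id, if}; in E→else D E Q, D is followed by E Q with FIRST {epsilon, else, id, if}; in E→else D E Q, the suffix after D is nullable, so FOLLOW(D) ⊇ FOLLOW(E) = {else, id, if}. Thus FOLLOW(D) = {$, else, id, if}.

{$, else, id, if}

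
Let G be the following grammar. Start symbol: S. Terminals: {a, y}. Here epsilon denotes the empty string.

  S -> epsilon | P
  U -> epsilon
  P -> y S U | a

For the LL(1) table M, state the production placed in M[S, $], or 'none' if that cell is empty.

FIRST(U): from U->epsilon we get {epsilon}. So FIRST(U) = {epsilon}.
FIRST(P): from P->y S U we get {y}; from P->a we get {a}. So FIRST(P) = {a, y}.
FIRST(S): from S->epsilon we get {epsilon}; from S->P we get {a, y}. So FIRST(S) = {epsilon, a, y}.
FOLLOW(S) includes $ since S is the start symbol.
FOLLOW(S): in P->y S U, S is followed by U with FIRST {epsilon}; in P->y S U, the suffix after S is nullable, so FOLLOW(S) ⊇ FOLLOW(P) = {$}. Thus FOLLOW(S) = {$}.
FOLLOW(P): in S->P, the suffix after P is empty, so FOLLOW(P) ⊇ FOLLOW(S) = {$}. Thus FOLLOW(P) = {$}.
For S -> epsilon: FIRST(epsilon) = {epsilon}, so it goes in M[S, t] for t ∈ {}; since epsilon ∈ FIRST, also for every t ∈ FOLLOW(S) = {$}.
For S -> P: FIRST(P) = {a, y}, so it goes in M[S, t] for t ∈ {a, y}.

S -> epsilon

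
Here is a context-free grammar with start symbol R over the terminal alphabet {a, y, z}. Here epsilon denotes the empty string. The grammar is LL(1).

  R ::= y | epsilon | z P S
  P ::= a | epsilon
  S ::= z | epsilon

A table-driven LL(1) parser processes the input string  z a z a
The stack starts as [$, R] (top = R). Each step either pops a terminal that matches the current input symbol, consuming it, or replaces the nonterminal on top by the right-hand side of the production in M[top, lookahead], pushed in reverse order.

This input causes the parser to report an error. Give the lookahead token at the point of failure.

step 1: stack=$ R  input=z a z a $  — expand R ::= z P S
step 2: stack=$ S P z  input=z a z a $  — match z
step 3: stack=$ S P  input=a z a $  — expand P ::= a
step 4: stack=$ S a  input=a z a $  — match a
step 5: stack=$ S  input=z a $  — expand S ::= z
step 6: stack=$ z  input=z a $  — match z
step 7: stack=$  input=a $  — error: stack empty but input remains

a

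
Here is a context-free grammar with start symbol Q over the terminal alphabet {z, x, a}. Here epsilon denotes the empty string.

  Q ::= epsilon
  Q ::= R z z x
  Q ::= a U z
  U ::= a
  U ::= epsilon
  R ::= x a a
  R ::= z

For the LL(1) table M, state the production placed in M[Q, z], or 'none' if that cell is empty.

FIRST(U) = {epsilon, a}
FIRST(R) = {x, z}
FIRST(Q) = {epsilon, a, x, z}  (via R z z x)
FOLLOW(Q) includes $ since Q is the start symbol.
FOLLOW(Q): Q appears on no right-hand side. Thus FOLLOW(Q) = {$}.
For Q ::= epsilon: FIRST(epsilon) = {epsilon}, so it goes in M[Q, t] for t ∈ {}; since epsilon ∈ FIRST, also for every t ∈ FOLLOW(Q) = {$}.
For Q ::= R z z x: FIRST(R z z x) = {x, z}, so it goes in M[Q, t] for t ∈ {x, z}.
For Q ::= a U z: FIRST(a U z) = {a}, so it goes in M[Q, t] for t ∈ {a}.

Q ::= R z z x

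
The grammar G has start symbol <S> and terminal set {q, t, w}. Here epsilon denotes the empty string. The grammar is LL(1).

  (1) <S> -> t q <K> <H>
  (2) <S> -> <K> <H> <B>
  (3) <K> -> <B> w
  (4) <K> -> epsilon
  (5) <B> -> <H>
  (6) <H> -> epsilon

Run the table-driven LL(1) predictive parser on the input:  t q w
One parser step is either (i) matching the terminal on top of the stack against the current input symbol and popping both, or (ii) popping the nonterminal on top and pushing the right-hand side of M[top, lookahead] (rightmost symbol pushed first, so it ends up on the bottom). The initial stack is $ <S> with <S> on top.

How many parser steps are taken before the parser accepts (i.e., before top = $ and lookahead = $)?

8

step 1: stack=$ <S>  input=t q w $  — expand <S> -> t q <K> <H>
step 2: stack=$ <H> <K> q t  input=t q w $  — match t
step 3: stack=$ <H> <K> q  input=q w $  — match q
step 4: stack=$ <H> <K>  input=w $  — expand <K> -> <B> w
step 5: stack=$ <H> w <B>  input=w $  — expand <B> -> <H>
step 6: stack=$ <H> w <H>  input=w $  — expand <H> -> epsilon
step 7: stack=$ <H> w  input=w $  — match w
step 8: stack=$ <H>  input=$  — expand <H> -> epsilon
Accept reached after 8 steps.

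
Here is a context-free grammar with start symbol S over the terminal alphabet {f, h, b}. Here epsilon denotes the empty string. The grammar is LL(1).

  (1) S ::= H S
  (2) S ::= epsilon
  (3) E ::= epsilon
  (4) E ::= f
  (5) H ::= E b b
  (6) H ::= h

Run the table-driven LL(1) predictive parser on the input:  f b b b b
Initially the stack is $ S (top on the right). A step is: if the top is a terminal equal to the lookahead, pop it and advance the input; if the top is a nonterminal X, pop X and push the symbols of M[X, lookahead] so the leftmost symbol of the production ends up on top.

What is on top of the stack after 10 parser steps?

step 1: stack=$ S  input=f b b b b $  — expand S ::= H S
step 2: stack=$ S H  input=f b b b b $  — expand H ::= E b b
step 3: stack=$ S b b E  input=f b b b b $  — expand E ::= f
step 4: stack=$ S b b f  input=f b b b b $  — match f
step 5: stack=$ S b b  input=b b b b $  — match b
step 6: stack=$ S b  input=b b b $  — match b
step 7: stack=$ S  input=b b $  — expand S ::= H S
step 8: stack=$ S H  input=b b $  — expand H ::= E b b
step 9: stack=$ S b b E  input=b b $  — expand E ::= epsilon
step 10: stack=$ S b b  input=b b $  — match b
Stack after step 10: $ S b (top = b).

b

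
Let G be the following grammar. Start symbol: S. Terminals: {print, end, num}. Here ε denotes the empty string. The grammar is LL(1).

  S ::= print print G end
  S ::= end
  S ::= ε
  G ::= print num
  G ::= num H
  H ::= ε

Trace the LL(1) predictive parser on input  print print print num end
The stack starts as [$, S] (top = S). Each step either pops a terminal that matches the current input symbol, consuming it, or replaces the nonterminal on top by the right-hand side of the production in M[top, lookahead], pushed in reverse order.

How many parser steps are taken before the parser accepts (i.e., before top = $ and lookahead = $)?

7

     Stack                Input                        Action
  1  $ S                  print print print num end $  expand S ::= print print G end
  2  $ end G print print  print print print num end $  match print
  3  $ end G print        print print num end $        match print
  4  $ end G              print num end $              expand G ::= print num
  5  $ end num print      print num end $              match print
  6  $ end num            num end $                    match num
  7  $ end                end $                        match end
Accept reached after 7 steps.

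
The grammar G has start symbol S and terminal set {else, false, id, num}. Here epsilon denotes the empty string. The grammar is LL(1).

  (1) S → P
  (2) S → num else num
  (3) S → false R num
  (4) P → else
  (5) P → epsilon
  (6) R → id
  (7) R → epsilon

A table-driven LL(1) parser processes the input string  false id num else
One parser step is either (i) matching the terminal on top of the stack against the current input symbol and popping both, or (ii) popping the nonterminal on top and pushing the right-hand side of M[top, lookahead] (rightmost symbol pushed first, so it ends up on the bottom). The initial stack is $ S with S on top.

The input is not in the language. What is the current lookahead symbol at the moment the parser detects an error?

else

     Stack          Input                Action
  1  $ S            false id num else $  expand S → false R num
  2  $ num R false  false id num else $  match false
  3  $ num R        id num else $        expand R → id
  4  $ num id       id num else $        match id
  5  $ num          num else $           match num
  6  $              else $               error: stack empty but input remains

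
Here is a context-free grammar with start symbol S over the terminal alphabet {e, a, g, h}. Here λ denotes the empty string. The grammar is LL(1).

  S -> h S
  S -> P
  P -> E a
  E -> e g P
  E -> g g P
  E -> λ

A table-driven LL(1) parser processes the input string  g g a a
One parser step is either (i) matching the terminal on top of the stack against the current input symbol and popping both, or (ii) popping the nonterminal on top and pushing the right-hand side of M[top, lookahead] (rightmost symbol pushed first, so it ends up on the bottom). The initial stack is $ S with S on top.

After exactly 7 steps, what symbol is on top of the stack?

a

step 1: stack=$ S  input=g g a a $  — expand S -> P
step 2: stack=$ P  input=g g a a $  — expand P -> E a
step 3: stack=$ a E  input=g g a a $  — expand E -> g g P
step 4: stack=$ a P g g  input=g g a a $  — match g
step 5: stack=$ a P g  input=g a a $  — match g
step 6: stack=$ a P  input=a a $  — expand P -> E a
step 7: stack=$ a a E  input=a a $  — expand E -> λ
Stack after step 7: $ a a (top = a).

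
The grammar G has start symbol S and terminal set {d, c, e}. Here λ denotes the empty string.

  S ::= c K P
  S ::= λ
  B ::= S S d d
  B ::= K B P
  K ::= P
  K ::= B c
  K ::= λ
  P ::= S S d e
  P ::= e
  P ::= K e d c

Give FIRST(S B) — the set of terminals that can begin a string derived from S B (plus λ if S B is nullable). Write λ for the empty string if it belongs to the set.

{c, d, e}

FIRST(S): from S::=c K P we get {c}; from S::=λ we get {λ}. So FIRST(S) = {λ, c}.
FIRST(B): from B::=S S d d we get {c, d}; from B::=K B P we get {c, d, e}. So FIRST(B) = {c, d, e}.
FIRST(K): from K::=P we get {c, d, e}; from K::=B c we get {c, d, e}; from K::=λ we get {λ}. So FIRST(K) = {λ, c, d, e}.
FIRST(P): from P::=S S d e we get {c, d}; from P::=e we get {e}; from P::=K e d c we get {c, d, e}. So FIRST(P) = {c, d, e}.
FIRST(S B): take FIRST of each symbol in turn, carrying on past any symbol whose FIRST contains λ; result {c, d, e}.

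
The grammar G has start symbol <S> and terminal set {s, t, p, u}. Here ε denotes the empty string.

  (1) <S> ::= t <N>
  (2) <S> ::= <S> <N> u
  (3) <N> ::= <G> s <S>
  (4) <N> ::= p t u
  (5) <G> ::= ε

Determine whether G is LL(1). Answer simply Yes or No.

No

FIRST(<S>) = {t}
FIRST(<N>) = {p, s}
FIRST(<G>) = {ε}
FOLLOW(<S>) = {$, p, s, u}
FOLLOW(<N>) = {$, p, s, u}
FOLLOW(<G>) = {s}
Cell M[<S>, t] receives both <S> ::= t <N> and <S> ::= <S> <N> u — the grammar is not LL(1).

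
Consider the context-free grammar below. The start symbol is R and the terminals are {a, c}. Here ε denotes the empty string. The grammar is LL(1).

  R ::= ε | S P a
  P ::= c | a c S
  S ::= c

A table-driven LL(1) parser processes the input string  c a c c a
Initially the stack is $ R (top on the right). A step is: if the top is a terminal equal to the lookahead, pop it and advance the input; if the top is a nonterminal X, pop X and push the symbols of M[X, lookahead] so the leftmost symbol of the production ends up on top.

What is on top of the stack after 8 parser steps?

a

     Stack      Input        Action
  1  $ R        c a c c a $  expand R ::= S P a
  2  $ a P S    c a c c a $  expand S ::= c
  3  $ a P c    c a c c a $  match c
  4  $ a P      a c c a $    expand P ::= a c S
  5  $ a S c a  a c c a $    match a
  6  $ a S c    c c a $      match c
  7  $ a S      c a $        expand S ::= c
  8  $ a c      c a $        match c
Stack after step 8: $ a (top = a).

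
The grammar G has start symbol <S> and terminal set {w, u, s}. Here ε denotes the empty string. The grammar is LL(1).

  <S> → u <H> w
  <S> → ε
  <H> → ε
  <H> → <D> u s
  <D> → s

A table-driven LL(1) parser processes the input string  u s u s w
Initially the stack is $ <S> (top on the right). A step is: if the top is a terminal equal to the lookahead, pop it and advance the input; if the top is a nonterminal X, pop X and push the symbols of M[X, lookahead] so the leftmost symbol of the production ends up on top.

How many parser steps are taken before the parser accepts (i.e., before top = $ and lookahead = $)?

8

step 1: stack=$ <S>  input=u s u s w $  — expand <S> → u <H> w
step 2: stack=$ w <H> u  input=u s u s w $  — match u
step 3: stack=$ w <H>  input=s u s w $  — expand <H> → <D> u s
step 4: stack=$ w s u <D>  input=s u s w $  — expand <D> → s
step 5: stack=$ w s u s  input=s u s w $  — match s
step 6: stack=$ w s u  input=u s w $  — match u
step 7: stack=$ w s  input=s w $  — match s
step 8: stack=$ w  input=w $  — match w
Accept reached after 8 steps.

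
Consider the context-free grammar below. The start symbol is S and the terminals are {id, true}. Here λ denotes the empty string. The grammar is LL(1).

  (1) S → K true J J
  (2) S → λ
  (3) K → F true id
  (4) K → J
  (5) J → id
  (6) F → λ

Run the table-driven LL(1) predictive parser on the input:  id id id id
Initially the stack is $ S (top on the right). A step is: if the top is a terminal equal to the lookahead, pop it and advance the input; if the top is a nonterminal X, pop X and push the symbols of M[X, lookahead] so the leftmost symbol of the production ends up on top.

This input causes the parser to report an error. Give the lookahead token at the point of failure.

id

step 1: stack=$ S  input=id id id id $  — expand S → K true J J
step 2: stack=$ J J true K  input=id id id id $  — expand K → J
step 3: stack=$ J J true J  input=id id id id $  — expand J → id
step 4: stack=$ J J true id  input=id id id id $  — match id
step 5: stack=$ J J true  input=id id id $  — error: top is terminal true but lookahead is id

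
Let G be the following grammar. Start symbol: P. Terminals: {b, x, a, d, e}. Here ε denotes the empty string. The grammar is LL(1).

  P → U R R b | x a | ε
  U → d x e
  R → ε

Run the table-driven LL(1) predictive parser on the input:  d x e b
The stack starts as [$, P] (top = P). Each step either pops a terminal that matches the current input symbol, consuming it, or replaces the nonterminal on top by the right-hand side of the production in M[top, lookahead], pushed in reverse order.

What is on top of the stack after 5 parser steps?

R

step 1: stack=$ P  input=d x e b $  — expand P → U R R b
step 2: stack=$ b R R U  input=d x e b $  — expand U → d x e
step 3: stack=$ b R R e x d  input=d x e b $  — match d
step 4: stack=$ b R R e x  input=x e b $  — match x
step 5: stack=$ b R R e  input=e b $  — match e
Stack after step 5: $ b R R (top = R).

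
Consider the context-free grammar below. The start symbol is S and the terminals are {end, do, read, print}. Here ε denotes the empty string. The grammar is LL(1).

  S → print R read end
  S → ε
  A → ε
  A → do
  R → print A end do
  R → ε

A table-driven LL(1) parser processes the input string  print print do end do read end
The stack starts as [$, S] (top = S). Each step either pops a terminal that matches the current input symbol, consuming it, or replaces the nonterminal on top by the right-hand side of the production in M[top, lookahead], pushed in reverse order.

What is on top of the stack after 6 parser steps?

step 1: stack=$ S  input=print print do end do read end $  — expand S → print R read end
step 2: stack=$ end read R print  input=print print do end do read end $  — match print
step 3: stack=$ end read R  input=print do end do read end $  — expand R → print A end do
step 4: stack=$ end read do end A print  input=print do end do read end $  — match print
step 5: stack=$ end read do end A  input=do end do read end $  — expand A → do
step 6: stack=$ end read do end do  input=do end do read end $  — match do
Stack after step 6: $ end read do end (top = end).

end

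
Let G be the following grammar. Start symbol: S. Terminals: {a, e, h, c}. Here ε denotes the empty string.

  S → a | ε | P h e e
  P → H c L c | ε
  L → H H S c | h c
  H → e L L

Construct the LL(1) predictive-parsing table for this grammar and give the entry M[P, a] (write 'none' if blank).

none

FIRST(H) = {e}
FIRST(P) = {ε, e}  (via H c L c)
FIRST(L) = {e, h}  (via H H S c)
FIRST(S) = {ε, a, e, h}  (via P h e e)
FOLLOW(S) includes $ since S is the start symbol.
FOLLOW(P): in S→P h e e, P is followed by h e e with FIRST {h}. Thus FOLLOW(P) = {h}.
For P → H c L c: FIRST(H c L c) = {e}, so it goes in M[P, t] for t ∈ {e}.
For P → ε: FIRST(ε) = {ε}, so it goes in M[P, t] for t ∈ {}; since ε ∈ FIRST, also for every t ∈ FOLLOW(P) = {h}.
None of these place a production in M[P, a].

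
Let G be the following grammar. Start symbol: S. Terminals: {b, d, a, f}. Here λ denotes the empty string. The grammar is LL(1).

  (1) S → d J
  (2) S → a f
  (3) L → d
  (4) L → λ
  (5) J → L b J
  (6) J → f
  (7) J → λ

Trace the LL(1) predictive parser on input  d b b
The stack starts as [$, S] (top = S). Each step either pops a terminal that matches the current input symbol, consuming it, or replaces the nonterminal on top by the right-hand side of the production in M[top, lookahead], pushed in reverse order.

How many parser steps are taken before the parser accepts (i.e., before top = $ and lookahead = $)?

step 1: stack=$ S  input=d b b $  — expand S → d J
step 2: stack=$ J d  input=d b b $  — match d
step 3: stack=$ J  input=b b $  — expand J → L b J
step 4: stack=$ J b L  input=b b $  — expand L → λ
step 5: stack=$ J b  input=b b $  — match b
step 6: stack=$ J  input=b $  — expand J → L b J
step 7: stack=$ J b L  input=b $  — expand L → λ
step 8: stack=$ J b  input=b $  — match b
step 9: stack=$ J  input=$  — expand J → λ
Accept reached after 9 steps.

9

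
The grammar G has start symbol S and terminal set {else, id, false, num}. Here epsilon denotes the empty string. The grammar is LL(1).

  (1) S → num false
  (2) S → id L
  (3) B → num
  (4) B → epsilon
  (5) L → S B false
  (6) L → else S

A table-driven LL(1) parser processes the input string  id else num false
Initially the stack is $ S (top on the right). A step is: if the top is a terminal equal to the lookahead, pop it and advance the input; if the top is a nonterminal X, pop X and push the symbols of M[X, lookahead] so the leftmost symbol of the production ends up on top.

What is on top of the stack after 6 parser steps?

false

     Stack        Input                Action
  1  $ S          id else num false $  expand S → id L
  2  $ L id       id else num false $  match id
  3  $ L          else num false $     expand L → else S
  4  $ S else     else num false $     match else
  5  $ S          num false $          expand S → num false
  6  $ false num  num false $          match num
Stack after step 6: $ false (top = false).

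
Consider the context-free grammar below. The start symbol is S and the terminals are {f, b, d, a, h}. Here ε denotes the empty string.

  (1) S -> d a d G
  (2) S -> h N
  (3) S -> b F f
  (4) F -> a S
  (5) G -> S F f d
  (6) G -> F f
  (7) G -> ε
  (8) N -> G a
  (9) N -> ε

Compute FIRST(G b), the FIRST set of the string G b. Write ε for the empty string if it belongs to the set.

FIRST(S): from S->d a d G we get {d}; from S->h N we get {h}; from S->b F f we get {b}. So FIRST(S) = {b, d, h}.
FIRST(F): from F->a S we get {a}. So FIRST(F) = {a}.
FIRST(G): from G->S F f d we get {b, d, h}; from G->F f we get {a}; from G->ε we get {ε}. So FIRST(G) = {ε, a, b, d, h}.
FIRST(N): from N->G a we get {a, b, d, h}; from N->ε we get {ε}. So FIRST(N) = {ε, a, b, d, h}.
FIRST(G b): take FIRST of each symbol in turn, carrying on past any symbol whose FIRST contains ε; result {a, b, d, h}.

{a, b, d, h}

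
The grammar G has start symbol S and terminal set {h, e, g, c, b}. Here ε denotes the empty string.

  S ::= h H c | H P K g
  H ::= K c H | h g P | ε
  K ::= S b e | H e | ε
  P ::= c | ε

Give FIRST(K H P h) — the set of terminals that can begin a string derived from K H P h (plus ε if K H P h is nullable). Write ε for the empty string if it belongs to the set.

FIRST(P) = {ε, c}
FIRST(S) = {c, e, g, h}  (via H P K g)
FIRST(H) = {ε, c, e, g, h}  (via K c H)
FIRST(K) = {ε, c, e, g, h}  (via S b e, H e)
FIRST(K H P h): take FIRST of each symbol in turn, carrying on past any symbol whose FIRST contains ε; result {c, e, g, h}.

{c, e, g, h}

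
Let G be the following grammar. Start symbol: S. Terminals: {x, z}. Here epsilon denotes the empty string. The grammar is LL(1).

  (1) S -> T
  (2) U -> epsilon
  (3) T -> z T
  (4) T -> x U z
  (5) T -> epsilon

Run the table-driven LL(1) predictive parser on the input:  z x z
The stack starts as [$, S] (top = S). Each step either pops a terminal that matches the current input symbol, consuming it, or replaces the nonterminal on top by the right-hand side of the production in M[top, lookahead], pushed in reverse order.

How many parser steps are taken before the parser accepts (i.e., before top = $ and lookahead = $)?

7

     Stack    Input    Action
  1  $ S      z x z $  expand S -> T
  2  $ T      z x z $  expand T -> z T
  3  $ T z    z x z $  match z
  4  $ T      x z $    expand T -> x U z
  5  $ z U x  x z $    match x
  6  $ z U    z $      expand U -> epsilon
  7  $ z      z $      match z
Accept reached after 7 steps.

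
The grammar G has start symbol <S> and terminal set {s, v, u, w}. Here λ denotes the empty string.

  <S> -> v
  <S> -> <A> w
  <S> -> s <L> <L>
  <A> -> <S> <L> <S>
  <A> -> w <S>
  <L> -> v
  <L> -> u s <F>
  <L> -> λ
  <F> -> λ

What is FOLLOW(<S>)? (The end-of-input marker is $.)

FIRST(<L>) = {λ, u, v}
FIRST(<F>) = {λ}
FIRST(<S>) = {s, v, w}  (via <A> w)
FIRST(<A>) = {s, v, w}  (via <S> <L> <S>)
FOLLOW(<S>) includes $ since <S> is the start symbol.
FOLLOW(<A>): in <S>-><A> w, <A> is followed by w with FIRST {w}. Thus FOLLOW(<A>) = {w}.
FOLLOW(<S>): in <A>-><S> <L> <S> (occurrence 1), <S> is followed by <L> <S> with FIRST {s, u, v, w}; in <A>-><S> <L> <S> (occurrence 2), the suffix after <S> is empty, so FOLLOW(<S>) ⊇ FOLLOW(<A>) = {w}; in <A>->w <S>, the suffix after <S> is empty, so FOLLOW(<S>) ⊇ FOLLOW(<A>) = {w}. Thus FOLLOW(<S>) = {$, s, u, v, w}.
FOLLOW(<L>): in <S>->s <L> <L> (occurrence 1), <L> is followed by <L> with FIRST {λ, u, v}; in <S>->s <L> <L> (occurrence 1), the suffix after <L> is nullable, so FOLLOW(<L>) ⊇ FOLLOW(<S>) = {$, s, u, v, w}; in <S>->s <L> <L> (occurrence 2), the suffix after <L> is empty, so FOLLOW(<L>) ⊇ FOLLOW(<S>) = {$, s, u, v, w}; in <A>-><S> <L> <S>, <L> is followed by <S> with FIRST {s, v, w}. Thus FOLLOW(<L>) = {$, s, u, v, w}.
FOLLOW(<F>): in <L>->u s <F>, the suffix after <F> is empty, so FOLLOW(<F>) ⊇ FOLLOW(<L>) = {$, s, u, v, w}. Thus FOLLOW(<F>) = {$, s, u, v, w}.

{$, s, u, v, w}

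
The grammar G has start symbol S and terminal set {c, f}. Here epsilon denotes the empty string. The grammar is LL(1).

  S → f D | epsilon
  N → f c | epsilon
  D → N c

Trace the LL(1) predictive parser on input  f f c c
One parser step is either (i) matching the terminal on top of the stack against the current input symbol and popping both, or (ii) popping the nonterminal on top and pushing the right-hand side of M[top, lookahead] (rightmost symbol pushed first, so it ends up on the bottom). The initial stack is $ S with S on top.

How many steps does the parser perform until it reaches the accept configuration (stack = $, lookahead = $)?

7

     Stack    Input      Action
  1  $ S      f f c c $  expand S → f D
  2  $ D f    f f c c $  match f
  3  $ D      f c c $    expand D → N c
  4  $ c N    f c c $    expand N → f c
  5  $ c c f  f c c $    match f
  6  $ c c    c c $      match c
  7  $ c      c $        match c
Accept reached after 7 steps.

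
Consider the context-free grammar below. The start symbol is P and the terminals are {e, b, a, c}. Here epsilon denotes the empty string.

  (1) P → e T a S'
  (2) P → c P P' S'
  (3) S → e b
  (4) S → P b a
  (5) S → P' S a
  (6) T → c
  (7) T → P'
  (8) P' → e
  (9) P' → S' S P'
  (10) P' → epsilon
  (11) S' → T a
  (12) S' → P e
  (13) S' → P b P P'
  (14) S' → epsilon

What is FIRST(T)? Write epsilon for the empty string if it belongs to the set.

FIRST(P): from P→e T a S' we get {e}; from P→c P P' S' we get {c}. So FIRST(P) = {c, e}.
FIRST(S): from S→e b we get {e}; from S→P b a we get {c, e}; from S→P' S a we get {a, c, e}. So FIRST(S) = {a, c, e}.
FIRST(T): from T→c we get {c}; from T→P' we get {epsilon, a, c, e}. So FIRST(T) = {epsilon, a, c, e}.
FIRST(S'): from S'→T a we get {a, c, e}; from S'→P e we get {c, e}; from S'→P b P P' we get {c, e}; from S'→epsilon we get {epsilon}. So FIRST(S') = {epsilon, a, c, e}.
FIRST(P'): from P'→e we get {e}; from P'→S' S P' we get {a, c, e}; from P'→epsilon we get {epsilon}. So FIRST(P') = {epsilon, a, c, e}.

{epsilon, a, c, e}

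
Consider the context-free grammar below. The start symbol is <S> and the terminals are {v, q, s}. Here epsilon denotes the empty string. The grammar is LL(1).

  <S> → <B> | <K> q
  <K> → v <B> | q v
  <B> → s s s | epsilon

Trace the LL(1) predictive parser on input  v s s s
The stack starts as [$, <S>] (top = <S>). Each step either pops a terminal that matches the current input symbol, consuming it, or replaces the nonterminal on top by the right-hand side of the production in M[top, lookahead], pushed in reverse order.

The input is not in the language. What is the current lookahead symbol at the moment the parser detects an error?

$

     Stack      Input      Action
  1  $ <S>      v s s s $  expand <S> → <K> q
  2  $ q <K>    v s s s $  expand <K> → v <B>
  3  $ q <B> v  v s s s $  match v
  4  $ q <B>    s s s $    expand <B> → s s s
  5  $ q s s s  s s s $    match s
  6  $ q s s    s s $      match s
  7  $ q s      s $        match s
  8  $ q        $          error: top is terminal q but lookahead is $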